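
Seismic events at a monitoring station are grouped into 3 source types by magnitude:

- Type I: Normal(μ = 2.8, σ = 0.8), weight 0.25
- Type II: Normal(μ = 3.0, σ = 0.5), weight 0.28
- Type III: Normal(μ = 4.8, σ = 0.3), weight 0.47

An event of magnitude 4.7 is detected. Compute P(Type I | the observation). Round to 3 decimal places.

The responsibility of component k is P(Z=k) f_k(x) divided by Σ_j P(Z=j) f_j(x).
Normal densities:
  f_I = 0.0297149
  f_II = 0.00246444
  f_III = 1.25794
Prior × likelihood for each component:
  P(Z=I)·f_I = 0.25 × 0.0297149 = 0.00742872
  P(Z=II)·f_II = 0.28 × 0.00246444 = 0.000690043
  P(Z=III)·f_III = 0.47 × 1.25794 = 0.591234
Normaliser: 0.00742872 + 0.000690043 + 0.591234 = 0.599352
Responsibility of Type I: 0.00742872 / 0.599352 ≈ 0.012

0.012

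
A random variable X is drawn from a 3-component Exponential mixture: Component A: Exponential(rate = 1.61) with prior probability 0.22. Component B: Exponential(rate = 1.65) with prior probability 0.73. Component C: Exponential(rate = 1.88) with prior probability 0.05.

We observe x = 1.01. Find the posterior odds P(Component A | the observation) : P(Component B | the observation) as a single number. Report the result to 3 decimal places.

Only the two components matter; the odds are (π_i f_i(x)) / (π_j f_j(x)).
Evaluate each component's likelihood at the observed value:
  p_A = 1.61·e^(−1.61·1.01) = 1.61·e^(−1.6261) = 0.316679
  p_B = 1.65·e^(−1.65·1.01) = 1.65·e^(−1.6665) = 0.311697
  p_C = 1.88·e^(−1.88·1.01) = 1.88·e^(−1.8988) = 0.281527
Odds = (0.22/0.73) × (0.316679/0.311697) = 0.30137 × 1.01599 ≈ 0.306

0.306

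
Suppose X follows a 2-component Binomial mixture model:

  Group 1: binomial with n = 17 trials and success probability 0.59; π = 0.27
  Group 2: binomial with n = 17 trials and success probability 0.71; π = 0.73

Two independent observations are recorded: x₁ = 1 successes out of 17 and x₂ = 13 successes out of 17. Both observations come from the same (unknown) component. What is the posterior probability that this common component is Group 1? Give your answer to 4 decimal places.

0.9657

The responsibility of component k is π_k f_k(x) divided by Σ_j π_j f_j(x).
Since both observations come from the same component, the likelihood for component k is f_k(x₁)·f_k(x₂).
  p_1 = [6.39503e-06] × [0.0705974] = 4.51472e-07
  p_2 = [3.02047e-08] × [0.196123] = 5.92383e-09
Weight by the priors:
  π_1·p_1 = 0.27 × 4.51472e-07 = 1.21898e-07
  π_2·p_2 = 0.73 × 5.92383e-09 = 4.3244e-09
Denominator: 1.21898e-07 + 4.3244e-09 = 1.26222e-07
P(Group 1 | x₁, x₂) ≈ 0.9657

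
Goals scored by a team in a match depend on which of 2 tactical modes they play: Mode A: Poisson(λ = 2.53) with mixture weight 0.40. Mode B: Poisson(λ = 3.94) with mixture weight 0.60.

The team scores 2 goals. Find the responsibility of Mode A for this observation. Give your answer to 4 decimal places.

0.5296

The responsibility of component k is w_k f_k(x) divided by Σ_j w_j f_j(x).
Evaluate each component's likelihood at the observed value:
  f_A = 0.254945
  f_B = 0.150953
Multiply by the mixture weights:
  w_A·f_A = 0.40 × 0.254945 = 0.101978
  w_B·f_B = 0.60 × 0.150953 = 0.0905719
Denominator: 0.101978 + 0.0905719 = 0.19255
P(Mode A | 2 goals) = 0.101978 / 0.19255 ≈ 0.5296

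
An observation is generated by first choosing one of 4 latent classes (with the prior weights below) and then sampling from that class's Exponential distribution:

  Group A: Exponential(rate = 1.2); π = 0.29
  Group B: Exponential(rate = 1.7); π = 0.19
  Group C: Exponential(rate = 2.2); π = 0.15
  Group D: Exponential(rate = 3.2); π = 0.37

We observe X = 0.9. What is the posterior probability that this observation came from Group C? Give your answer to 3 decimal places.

Apply Bayes' rule: the posterior for each component is proportional to its prior times its likelihood at x.
Evaluate each component's likelihood at the observed value:
  p_A = 1.2·e^(−1.2·0.9) = 1.2·e^(−1.0800) = 0.407515
  p_B = 1.7·e^(−1.7·0.9) = 1.7·e^(−1.5300) = 0.368111
  p_C = 2.2·e^(−2.2·0.9) = 2.2·e^(−1.9800) = 0.303752
  p_D = 3.2·e^(−3.2·0.9) = 3.2·e^(−2.8800) = 0.179631
Weight by the priors:
  π_A·p_A = 0.29 × 0.407515 = 0.118179
  π_B·p_B = 0.19 × 0.368111 = 0.069941
  π_C·p_C = 0.15 × 0.303752 = 0.0455628
  π_D·p_D = 0.37 × 0.179631 = 0.0664636
Marginal: 0.118179 + 0.069941 + 0.0455628 + 0.0664636 = 0.300147
P(Group C | 0.9) ≈ 0.152

0.152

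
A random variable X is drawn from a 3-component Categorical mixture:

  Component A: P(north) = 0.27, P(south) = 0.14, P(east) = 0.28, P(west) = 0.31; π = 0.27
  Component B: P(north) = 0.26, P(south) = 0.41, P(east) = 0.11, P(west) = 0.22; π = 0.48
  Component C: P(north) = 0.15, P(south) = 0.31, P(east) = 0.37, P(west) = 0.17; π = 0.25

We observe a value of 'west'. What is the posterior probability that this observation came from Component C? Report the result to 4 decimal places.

0.1833

P(component k | x) = P(Z=k)·f_k(x) / marginal(x), where marginal(x) = Σ_j P(Z=j)·f_j(x).
Categorical probabilities:
  p_A = P(west | comp) = 0.31
  p_B = P(west | comp) = 0.22
  p_C = P(west | comp) = 0.17
Unnormalised posteriors:
  P(Z=A)·p_A = 0.27 × 0.31 = 0.0837
  P(Z=B)·p_B = 0.48 × 0.22 = 0.1056
  P(Z=C)·p_C = 0.25 × 0.17 = 0.0425
Normaliser: 0.0837 + 0.1056 + 0.0425 = 0.2318
Responsibility of Component C: 0.0425 / 0.2318 ≈ 0.1833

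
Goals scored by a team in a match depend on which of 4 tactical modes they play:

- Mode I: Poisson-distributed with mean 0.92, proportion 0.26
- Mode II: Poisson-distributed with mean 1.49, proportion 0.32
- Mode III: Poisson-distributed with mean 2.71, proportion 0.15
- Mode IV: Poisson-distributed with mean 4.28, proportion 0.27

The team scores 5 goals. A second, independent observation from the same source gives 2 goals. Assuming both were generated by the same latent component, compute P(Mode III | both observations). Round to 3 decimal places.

The responsibility of component k is π_k f_k(x) divided by Σ_j π_j f_j(x).
Since both observations come from the same component, the likelihood for component k is f_k(x₁)·f_k(x₂).
  p_I = [0.0021888] × [0.168653] = 0.000369149
  p_II = [0.0137928] × [0.250175] = 0.0034506
  p_III = [0.0810452] × [0.244326] = 0.0198015
  p_IV = [0.165675] × [0.126788] = 0.0210056
Multiply by the mixture weights:
  π_I·p_I = 0.26 × 0.000369149 = 9.59787e-05
  π_II·p_II = 0.32 × 0.0034506 = 0.00110419
  π_III·p_III = 0.15 × 0.0198015 = 0.00297022
  π_IV·p_IV = 0.27 × 0.0210056 = 0.0056715
Denominator: 9.59787e-05 + 0.00110419 + 0.00297022 + 0.0056715 = 0.0098419
So the posterior for Mode III is 0.00297022 / 0.0098419 ≈ 0.302.

0.302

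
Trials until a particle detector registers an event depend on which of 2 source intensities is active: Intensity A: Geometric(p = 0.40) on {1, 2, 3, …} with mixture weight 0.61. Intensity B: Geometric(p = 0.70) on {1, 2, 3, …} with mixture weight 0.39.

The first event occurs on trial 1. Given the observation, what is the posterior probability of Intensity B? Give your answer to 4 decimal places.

0.5280

By Bayes' theorem, P(k | x) = π_k f_k(x) / Σ_j π_j f_j(x).
Component likelihoods at x = 1:
  p_A = 0.40·(1−0.40)^0 = 0.40·1 = 0.4
  p_B = 0.70·(1−0.70)^0 = 0.70·1 = 0.7
Prior × likelihood for each component:
  π_A·p_A = 0.61 × 0.4 = 0.244
  π_B·p_B = 0.39 × 0.7 = 0.273
Sum: 0.244 + 0.273 = 0.517
P(Intensity B | 1) = 0.273 / 0.517 ≈ 0.5280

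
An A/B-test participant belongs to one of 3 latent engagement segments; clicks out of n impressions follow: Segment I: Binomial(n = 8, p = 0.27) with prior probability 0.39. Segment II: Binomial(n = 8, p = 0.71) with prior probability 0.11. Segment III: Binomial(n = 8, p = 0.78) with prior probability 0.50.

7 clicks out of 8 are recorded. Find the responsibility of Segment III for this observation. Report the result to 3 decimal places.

0.868

By Bayes' theorem, P(k | x) = π_k f_k(x) / Σ_j π_j f_j(x).
Evaluate each component's likelihood at the observed value:
  L_I = C(8,7)·0.27^7·0.73^1 = 8·0.000104604·0.73 = 0.000610885
  L_II = C(8,7)·0.71^7·0.29^1 = 8·0.0909512·0.29 = 0.211007
  L_III = C(8,7)·0.78^7·0.22^1 = 8·0.175656·0.22 = 0.309154
Prior × likelihood for each component:
  π_I·L_I = 0.39 × 0.000610885 = 0.000238245
  π_II·L_II = 0.11 × 0.211007 = 0.0232107
  π_III·L_III = 0.50 × 0.309154 = 0.154577
Evidence: 0.000238245 + 0.0232107 + 0.154577 = 0.178026
So the posterior for Segment III is 0.154577 / 0.178026 ≈ 0.868.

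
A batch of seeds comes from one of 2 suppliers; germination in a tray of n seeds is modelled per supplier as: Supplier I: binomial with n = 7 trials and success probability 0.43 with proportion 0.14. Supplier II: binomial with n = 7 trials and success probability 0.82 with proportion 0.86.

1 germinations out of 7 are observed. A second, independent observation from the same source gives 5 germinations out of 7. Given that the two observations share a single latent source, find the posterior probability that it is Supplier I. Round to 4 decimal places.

Posterior ∝ prior × likelihood, so P(k | x) ∝ P(Z=k) f_k(x); normalise over all components.
Since both observations come from the same component, the likelihood for component k is f_k(x₁)·f_k(x₂).
  p_I = [C(7,1)·0.43^1·0.57^6 = 7·0.43·0.0342964 = 0.103232] × [0.100302] = 0.0103544
  p_II = [C(7,1)·0.82^1·0.18^6 = 7·0.82·3.40122e-05 = 0.00019523] × [0.252251] = 4.92471e-05
Prior × likelihood for each component:
  P(Z=I)·p_I = 0.14 × 0.0103544 = 0.00144962
  P(Z=II)·p_II = 0.86 × 4.92471e-05 = 4.23525e-05
Evidence: 0.00144962 + 4.23525e-05 = 0.00149198
So the posterior for Supplier I is 0.00144962 / 0.00149198 ≈ 0.9716.

0.9716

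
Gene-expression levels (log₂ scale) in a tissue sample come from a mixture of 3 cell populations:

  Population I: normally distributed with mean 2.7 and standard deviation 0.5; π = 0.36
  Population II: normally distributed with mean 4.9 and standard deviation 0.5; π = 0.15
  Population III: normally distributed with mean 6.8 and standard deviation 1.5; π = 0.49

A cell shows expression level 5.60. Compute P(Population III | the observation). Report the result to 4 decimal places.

The responsibility of component k is π_k f_k(x) divided by Σ_j π_j f_j(x).
Component likelihoods at x = 5.60:
  L_I = 3.95464e-08
  L_II = 0.299455
  L_III = 0.193128
Weight by the priors:
  π_I·L_I = 0.36 × 3.95464e-08 = 1.42367e-08
  π_II·L_II = 0.15 × 0.299455 = 0.0449182
  π_III·L_III = 0.49 × 0.193128 = 0.0946326
Sum: 1.42367e-08 + 0.0449182 + 0.0946326 = 0.139551
P(Population III | 5.60) = 0.0946326 / 0.139551 ≈ 0.6781

0.6781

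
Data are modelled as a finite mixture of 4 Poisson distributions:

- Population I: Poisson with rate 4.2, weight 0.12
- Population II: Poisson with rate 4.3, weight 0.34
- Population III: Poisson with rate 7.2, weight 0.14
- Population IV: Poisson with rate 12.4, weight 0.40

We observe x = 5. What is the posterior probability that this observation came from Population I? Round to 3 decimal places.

0.202

P(component k | x) = π_k·f_k(x) / marginal(x), where marginal(x) = Σ_j π_j·f_j(x).
Evaluate each component's likelihood at the observed value:
  L_I = e^(−4.2)·4.2^5/5! = 0.163316
  L_II = e^(−4.3)·4.3^5/5! = 0.166224
  L_III = e^(−7.2)·7.2^5/5! = 0.120382
  L_IV = e^(−12.4)·12.4^5/5! = 0.0100618
Multiply by the mixture weights:
  π_I·L_I = 0.12 × 0.163316 = 0.0195979
  π_II·L_II = 0.34 × 0.166224 = 0.0565163
  π_III·L_III = 0.14 × 0.120382 = 0.0168535
  π_IV·L_IV = 0.40 × 0.0100618 = 0.00402472
Marginal: 0.0195979 + 0.0565163 + 0.0168535 + 0.00402472 = 0.0969924
So the posterior for Population I is 0.0195979 / 0.0969924 ≈ 0.202.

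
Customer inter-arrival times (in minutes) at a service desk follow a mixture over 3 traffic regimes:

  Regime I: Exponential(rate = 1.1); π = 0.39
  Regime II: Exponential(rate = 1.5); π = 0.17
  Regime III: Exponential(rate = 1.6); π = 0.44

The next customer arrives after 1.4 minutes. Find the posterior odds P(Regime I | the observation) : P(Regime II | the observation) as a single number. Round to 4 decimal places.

2.9452

The posterior odds equal the prior odds times the likelihood ratio: (π_i/π_j)·(f_i(x)/f_j(x)).
Component likelihoods at x = 1.4 minutes:
  p_I = 1.1·e^(−1.1·1.4) = 1.1·e^(−1.5400) = 0.235819
  p_II = 1.5·e^(−1.5·1.4) = 1.5·e^(−2.1000) = 0.183685
  p_III = 1.6·e^(−1.6·1.4) = 1.6·e^(−2.2400) = 0.170334
0.0919695 / 0.0312264 ≈ 2.9452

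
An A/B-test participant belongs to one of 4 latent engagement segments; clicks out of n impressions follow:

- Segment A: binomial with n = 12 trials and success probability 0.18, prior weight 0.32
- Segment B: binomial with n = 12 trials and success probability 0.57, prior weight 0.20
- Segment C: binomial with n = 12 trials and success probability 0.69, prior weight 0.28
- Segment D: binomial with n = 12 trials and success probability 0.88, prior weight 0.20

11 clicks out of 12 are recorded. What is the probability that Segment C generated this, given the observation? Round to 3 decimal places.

Posterior ∝ prior × likelihood, so P(k | x) ∝ P(Z=k) f_k(x); normalise over all components.
Evaluate each component's likelihood at the observed value:
  L_A = 6.32401e-08
  L_B = 0.0106481
  L_C = 0.0627889
  L_D = 0.352916
Weight by the priors:
  P(Z=A)·L_A = 0.32 × 6.32401e-08 = 2.02368e-08
  P(Z=B)·L_B = 0.20 × 0.0106481 = 0.00212962
  P(Z=C)·L_C = 0.28 × 0.0627889 = 0.0175809
  P(Z=D)·L_D = 0.20 × 0.352916 = 0.0705833
Normaliser: 2.02368e-08 + 0.00212962 + 0.0175809 + 0.0705833 = 0.0902938
Responsibility of Segment C: 0.0175809 / 0.0902938 ≈ 0.195

0.195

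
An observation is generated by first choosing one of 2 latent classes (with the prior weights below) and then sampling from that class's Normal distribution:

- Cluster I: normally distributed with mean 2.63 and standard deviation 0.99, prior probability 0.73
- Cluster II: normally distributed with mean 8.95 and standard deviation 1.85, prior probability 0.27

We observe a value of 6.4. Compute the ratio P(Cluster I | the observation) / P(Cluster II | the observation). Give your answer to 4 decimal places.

Only the two components matter; the odds are (P(Z=i) f_i(x)) / (P(Z=j) f_j(x)).
Evaluate each component's likelihood at the observed value:
  L_I = (1/(0.99·√(2π)))·exp(−(6.4−2.63)²/(2·0.99²)) = 0.402972·exp(-7.25074) = 0.000285969
  L_II = (1/(1.85·√(2π)))·exp(−(6.4−8.95)²/(2·1.85²)) = 0.215644·exp(-0.94996) = 0.0834016
0.000208757 / 0.0225184 ≈ 0.0093

0.0093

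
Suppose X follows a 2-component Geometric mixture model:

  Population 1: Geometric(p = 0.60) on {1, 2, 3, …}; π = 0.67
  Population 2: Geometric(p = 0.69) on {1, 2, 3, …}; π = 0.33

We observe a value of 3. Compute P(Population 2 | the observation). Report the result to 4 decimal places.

0.2538

By Bayes' theorem, P(k | x) = π_k f_k(x) / Σ_j π_j f_j(x).
Evaluate each component's likelihood at the observed value:
  f_1 = 0.60·(1−0.60)^2 = 0.60·0.16 = 0.096
  f_2 = 0.69·(1−0.69)^2 = 0.69·0.0961 = 0.066309
Multiply by the mixture weights:
  π_1·f_1 = 0.67 × 0.096 = 0.06432
  π_2·f_2 = 0.33 × 0.066309 = 0.021882
Evidence: 0.06432 + 0.021882 = 0.086202
P(Population 2 | 3) = 0.021882 / 0.086202 ≈ 0.2538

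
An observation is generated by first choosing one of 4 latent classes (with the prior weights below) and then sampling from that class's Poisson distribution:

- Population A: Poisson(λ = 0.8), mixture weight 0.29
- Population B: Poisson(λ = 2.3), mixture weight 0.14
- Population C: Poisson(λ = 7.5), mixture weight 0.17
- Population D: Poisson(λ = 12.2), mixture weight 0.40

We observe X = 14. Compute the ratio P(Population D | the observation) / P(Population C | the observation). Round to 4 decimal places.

19.4360

Posterior odds = (π_i f_i(x)) / (π_j f_j(x)); the normalising sum cancels.
Poisson probabilities:
  L_A = e^(−0.8)·0.8^14/14! = 2.26681e-13
  L_B = e^(−2.3)·2.3^14/14! = 1.33323e-07
  L_C = e^(−7.5)·7.5^14/14! = 0.0113042
  L_D = e^(−12.2)·12.2^14/14! = 0.0933763
Posterior odds = (π_D·L_D) / (π_C·L_C) = (0.40·0.0933763) / (0.17·0.0113042) = 0.0373505 / 0.00192172 ≈ 19.4360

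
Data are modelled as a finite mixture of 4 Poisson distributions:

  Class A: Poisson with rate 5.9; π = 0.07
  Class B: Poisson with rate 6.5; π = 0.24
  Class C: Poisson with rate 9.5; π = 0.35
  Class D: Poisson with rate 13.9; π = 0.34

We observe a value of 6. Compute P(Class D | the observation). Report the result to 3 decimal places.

0.040

By Bayes' theorem, P(k | x) = P(Z=k) f_k(x) / Σ_j P(Z=j) f_j(x).
Component likelihoods at x = 6:
  p_A = e^(−5.9)·5.9^6/6! = 0.160488
  p_B = e^(−6.5)·6.5^6/6! = 0.157483
  p_C = e^(−9.5)·9.5^6/6! = 0.0764208
  p_D = e^(−13.9)·13.9^6/6! = 0.00920583
Unnormalised posteriors:
  P(Z=A)·p_A = 0.07 × 0.160488 = 0.0112341
  P(Z=B)·p_B = 0.24 × 0.157483 = 0.0377959
  P(Z=C)·p_C = 0.35 × 0.0764208 = 0.0267473
  P(Z=D)·p_D = 0.34 × 0.00920583 = 0.00312998
Denominator: 0.0112341 + 0.0377959 + 0.0267473 + 0.00312998 = 0.0789073
So the posterior for Class D is 0.00312998 / 0.0789073 ≈ 0.040.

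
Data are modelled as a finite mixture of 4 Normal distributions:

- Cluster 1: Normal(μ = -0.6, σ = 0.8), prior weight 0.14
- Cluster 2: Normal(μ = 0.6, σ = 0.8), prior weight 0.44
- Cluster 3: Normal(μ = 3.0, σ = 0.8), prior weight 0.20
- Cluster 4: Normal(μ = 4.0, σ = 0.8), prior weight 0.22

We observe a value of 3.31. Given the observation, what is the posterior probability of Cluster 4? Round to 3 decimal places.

The responsibility of component k is P(Z=k) f_k(x) divided by Σ_j P(Z=j) f_j(x).
Component likelihoods at x = 3.31:
  f_1 = 3.24102e-06
  f_2 = 0.00160702
  f_3 = 0.462609
  f_4 = 0.343782
Unnormalised posteriors:
  P(Z=1)·f_1 = 0.14 × 3.24102e-06 = 4.53743e-07
  P(Z=2)·f_2 = 0.44 × 0.00160702 = 0.000707089
  P(Z=3)·f_3 = 0.20 × 0.462609 = 0.0925218
  P(Z=4)·f_4 = 0.22 × 0.343782 = 0.075632
Sum: 4.53743e-07 + 0.000707089 + 0.0925218 + 0.075632 = 0.168861
P(Cluster 4 | data) ≈ 0.448

0.448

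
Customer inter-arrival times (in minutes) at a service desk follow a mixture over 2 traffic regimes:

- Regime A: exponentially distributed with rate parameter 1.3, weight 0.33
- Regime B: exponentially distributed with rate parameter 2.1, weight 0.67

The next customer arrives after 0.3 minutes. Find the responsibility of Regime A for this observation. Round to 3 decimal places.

Posterior ∝ prior × likelihood, so P(k | x) ∝ π_k f_k(x); normalise over all components.
Component likelihoods at x = 0.3 minutes:
  L_A = 1.3·e^(−1.3·0.3) = 1.3·e^(−0.3900) = 0.880174
  L_B = 2.1·e^(−2.1·0.3) = 2.1·e^(−0.6300) = 1.11844
Multiply by the mixture weights:
  π_A·L_A = 0.33 × 0.880174 = 0.290457
  π_B·L_B = 0.67 × 1.11844 = 0.749357
Evidence: 0.290457 + 0.749357 = 1.03981
P(Regime A | x) = 0.290457 / 1.03981 ≈ 0.279

0.279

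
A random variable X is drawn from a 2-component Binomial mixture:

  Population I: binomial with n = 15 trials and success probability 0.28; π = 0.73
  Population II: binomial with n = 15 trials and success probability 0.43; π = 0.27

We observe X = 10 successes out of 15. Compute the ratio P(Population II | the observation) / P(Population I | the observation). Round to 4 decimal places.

8.3918

The posterior odds equal the prior odds times the likelihood ratio: (P(Z=i)/P(Z=j))·(f_i(x)/f_j(x)).
Evaluate each component's likelihood at the observed value:
  L_I = 0.00172107
  L_II = 0.0390494
Posterior odds = (P(Z=II)·L_II) / (P(Z=I)·L_I) = (0.27·0.0390494) / (0.73·0.00172107) = 0.0105433 / 0.00125638 ≈ 8.3918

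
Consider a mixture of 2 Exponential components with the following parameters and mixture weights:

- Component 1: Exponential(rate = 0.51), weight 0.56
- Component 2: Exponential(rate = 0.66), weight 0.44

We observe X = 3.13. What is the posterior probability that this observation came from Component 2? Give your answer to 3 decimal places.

0.389

The responsibility of component k is w_k f_k(x) divided by Σ_j w_j f_j(x).
Component likelihoods at x = 3.13:
  L_1 = 0.103349
  L_2 = 0.0836331
Prior × likelihood for each component:
  w_1·L_1 = 0.56 × 0.103349 = 0.0578754
  w_2·L_2 = 0.44 × 0.0836331 = 0.0367986
Evidence: 0.0578754 + 0.0367986 = 0.094674
Responsibility of Component 2: 0.0367986 / 0.094674 ≈ 0.389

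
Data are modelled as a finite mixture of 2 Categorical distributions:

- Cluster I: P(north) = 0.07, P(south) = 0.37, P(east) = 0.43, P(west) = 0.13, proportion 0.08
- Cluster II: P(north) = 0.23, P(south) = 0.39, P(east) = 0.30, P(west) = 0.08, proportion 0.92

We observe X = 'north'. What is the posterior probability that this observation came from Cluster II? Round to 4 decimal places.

0.9742

Apply Bayes' rule: the posterior for each component is proportional to its prior times its likelihood at x.
Component likelihoods at x = 'north':
  p_I = 0.07
  p_II = 0.23
Unnormalised posteriors:
  w_I·p_I = 0.08 × 0.07 = 0.0056
  w_II·p_II = 0.92 × 0.23 = 0.2116
Marginal: 0.0056 + 0.2116 = 0.2172
P(Cluster II | data) = 0.2116 / 0.2172 ≈ 0.9742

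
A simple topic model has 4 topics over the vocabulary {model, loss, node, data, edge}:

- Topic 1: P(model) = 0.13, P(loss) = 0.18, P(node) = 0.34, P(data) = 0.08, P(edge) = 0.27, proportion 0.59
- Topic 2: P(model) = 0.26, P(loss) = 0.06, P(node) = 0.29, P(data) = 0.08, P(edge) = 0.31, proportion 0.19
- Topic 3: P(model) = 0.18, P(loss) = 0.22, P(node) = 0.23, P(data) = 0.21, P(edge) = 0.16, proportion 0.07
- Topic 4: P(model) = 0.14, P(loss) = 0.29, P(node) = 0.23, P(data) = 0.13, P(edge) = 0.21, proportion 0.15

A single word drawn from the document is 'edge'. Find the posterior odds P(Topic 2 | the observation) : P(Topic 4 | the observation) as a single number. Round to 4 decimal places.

1.8698

Since P(k|x) ∝ w_k f_k(x), the posterior odds are w_i f_i(x) / (w_j f_j(x)).
Categorical probabilities:
  p_1 = 0.27
  p_2 = 0.31
  p_3 = 0.16
  p_4 = 0.21
Posterior odds = (w_2·p_2) / (w_4·p_4) = (0.19·0.31) / (0.15·0.21) = 0.0589 / 0.0315 ≈ 1.8698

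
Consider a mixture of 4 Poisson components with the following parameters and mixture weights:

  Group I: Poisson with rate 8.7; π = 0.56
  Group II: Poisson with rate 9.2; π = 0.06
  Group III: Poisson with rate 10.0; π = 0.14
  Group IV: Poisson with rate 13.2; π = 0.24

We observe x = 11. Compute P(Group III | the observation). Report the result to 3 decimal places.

0.166

The responsibility of component k is w_k f_k(x) divided by Σ_j w_j f_j(x).
Component likelihoods at x = 11:
  f_I = 0.0901974
  f_II = 0.101158
  f_III = 0.113736
  f_IV = 0.0982812
Multiply by the mixture weights:
  w_I·f_I = 0.56 × 0.0901974 = 0.0505105
  w_II·f_II = 0.06 × 0.101158 = 0.00606949
  w_III·f_III = 0.14 × 0.113736 = 0.0159231
  w_IV·f_IV = 0.24 × 0.0982812 = 0.0235875
Denominator: 0.0505105 + 0.00606949 + 0.0159231 + 0.0235875 = 0.0960906
Responsibility of Group III: 0.0159231 / 0.0960906 ≈ 0.166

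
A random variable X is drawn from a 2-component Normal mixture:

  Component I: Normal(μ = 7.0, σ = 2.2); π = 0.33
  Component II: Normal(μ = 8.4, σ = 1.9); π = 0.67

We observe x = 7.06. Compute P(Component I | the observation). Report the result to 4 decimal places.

The responsibility of component k is w_k f_k(x) divided by Σ_j w_j f_j(x).
Component likelihoods at x = 7.06:
  f_I = (1/(2.2·√(2π)))·exp(−(7.06−7.0)²/(2·2.2²)) = 0.181337·exp(-0.00037) = 0.18127
  f_II = (1/(1.9·√(2π)))·exp(−(7.06−8.4)²/(2·1.9²)) = 0.209970·exp(-0.24870) = 0.163738
Prior × likelihood for each component:
  w_I·f_I = 0.33 × 0.18127 = 0.0598191
  w_II·f_II = 0.67 × 0.163738 = 0.109704
Evidence: 0.0598191 + 0.109704 = 0.169523
P(Component I | data) = 0.0598191 / 0.169523 ≈ 0.3529

0.3529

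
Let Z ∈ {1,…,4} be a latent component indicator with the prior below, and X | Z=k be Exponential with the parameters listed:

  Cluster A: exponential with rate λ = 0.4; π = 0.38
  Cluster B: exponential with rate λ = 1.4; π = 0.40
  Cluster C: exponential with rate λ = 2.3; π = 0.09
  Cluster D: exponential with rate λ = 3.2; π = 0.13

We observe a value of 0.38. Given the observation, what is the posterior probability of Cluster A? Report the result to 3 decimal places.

0.195

P(component k | x) = π_k·f_k(x) / marginal(x), where marginal(x) = Σ_j π_j·f_j(x).
Evaluate each component's likelihood at the observed value:
  p_A = 0.4·e^(−0.4·0.38) = 0.4·e^(−0.1520) = 0.343595
  p_B = 1.4·e^(−1.4·0.38) = 1.4·e^(−0.5320) = 0.822401
  p_C = 2.3·e^(−2.3·0.38) = 2.3·e^(−0.8740) = 0.959742
  p_D = 3.2·e^(−3.2·0.38) = 3.2·e^(−1.2160) = 0.948523
Prior × likelihood for each component:
  π_A·p_A = 0.38 × 0.343595 = 0.130566
  π_B·p_B = 0.40 × 0.822401 = 0.32896
  π_C·p_C = 0.09 × 0.959742 = 0.0863768
  π_D·p_D = 0.13 × 0.948523 = 0.123308
Evidence: 0.130566 + 0.32896 + 0.0863768 + 0.123308 = 0.669211
Responsibility of Cluster A: 0.130566 / 0.669211 ≈ 0.195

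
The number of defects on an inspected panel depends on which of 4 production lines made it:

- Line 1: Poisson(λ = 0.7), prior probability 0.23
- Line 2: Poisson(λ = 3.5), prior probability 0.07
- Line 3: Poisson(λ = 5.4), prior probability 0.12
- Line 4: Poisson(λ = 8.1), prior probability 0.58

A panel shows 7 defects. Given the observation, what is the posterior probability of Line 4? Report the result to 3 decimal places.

0.824

Posterior ∝ prior × likelihood, so P(k | x) ∝ π_k f_k(x); normalise over all components.
Poisson probabilities:
  f_1 = 8.11427e-06
  f_2 = 0.0385492
  f_3 = 0.119987
  f_4 = 0.137778
Weight by the priors:
  π_1·f_1 = 0.23 × 8.11427e-06 = 1.86628e-06
  π_2·f_2 = 0.07 × 0.0385492 = 0.00269844
  π_3·f_3 = 0.12 × 0.119987 = 0.0143985
  π_4·f_4 = 0.58 × 0.137778 = 0.0799111
Denominator: 1.86628e-06 + 0.00269844 + 0.0143985 + 0.0799111 = 0.0970099
So the posterior for Line 4 is 0.0799111 / 0.0970099 ≈ 0.824.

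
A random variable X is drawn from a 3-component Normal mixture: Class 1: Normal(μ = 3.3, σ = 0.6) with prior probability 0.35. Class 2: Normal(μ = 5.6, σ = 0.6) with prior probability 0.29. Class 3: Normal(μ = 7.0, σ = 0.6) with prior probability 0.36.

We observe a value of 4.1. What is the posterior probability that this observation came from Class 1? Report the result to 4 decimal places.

P(component k | x) = π_k·f_k(x) / marginal(x), where marginal(x) = Σ_j π_j·f_j(x).
Component likelihoods at x = 4.1:
  p_1 = (1/(0.6·√(2π)))·exp(−(4.1−3.3)²/(2·0.6²)) = 0.664904·exp(-0.88889) = 0.27335
  p_2 = (1/(0.6·√(2π)))·exp(−(4.1−5.6)²/(2·0.6²)) = 0.664904·exp(-3.12500) = 0.0292138
  p_3 = (1/(0.6·√(2π)))·exp(−(4.1−7.0)²/(2·0.6²)) = 0.664904·exp(-11.68056) = 5.62287e-06
Unnormalised posteriors:
  π_1·p_1 = 0.35 × 0.27335 = 0.0956725
  π_2·p_2 = 0.29 × 0.0292138 = 0.00847201
  π_3·p_3 = 0.36 × 5.62287e-06 = 2.02423e-06
Sum: 0.0956725 + 0.00847201 + 2.02423e-06 = 0.104147
P(Class 1 | 4.1) ≈ 0.9186

0.9186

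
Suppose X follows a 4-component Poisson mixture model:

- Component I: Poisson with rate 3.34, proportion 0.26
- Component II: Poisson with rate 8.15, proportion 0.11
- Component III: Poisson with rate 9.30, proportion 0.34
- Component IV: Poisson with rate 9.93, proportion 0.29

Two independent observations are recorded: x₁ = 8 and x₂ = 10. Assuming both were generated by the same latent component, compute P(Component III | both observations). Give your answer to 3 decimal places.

0.479

The responsibility of component k is w_k f_k(x) divided by Σ_j w_j f_j(x).
Since both observations come from the same component, the likelihood for component k is f_k(x₁)·f_k(x₂).
  f_I = [e^(−3.34)·3.34^8/8! = 0.0136116] × [0.00168717] = 2.2965e-05
  f_II = [e^(−8.15)·8.15^8/8! = 0.139393] × [0.102876] = 0.0143401
  f_III = [e^(−9.30)·9.30^8/8! = 0.126883] × [0.121935] = 0.0154715
  f_IV = [e^(−9.93)·9.93^8/8! = 0.114164] × [0.125079] = 0.0142795
Prior × likelihood for each component:
  w_I·f_I = 0.26 × 2.2965e-05 = 5.97089e-06
  w_II·f_II = 0.11 × 0.0143401 = 0.00157742
  w_III·f_III = 0.34 × 0.0154715 = 0.00526031
  w_IV·f_IV = 0.29 × 0.0142795 = 0.00414107
Marginal: 5.97089e-06 + 0.00157742 + 0.00526031 + 0.00414107 = 0.0109848
So the posterior for Component III is 0.00526031 / 0.0109848 ≈ 0.479.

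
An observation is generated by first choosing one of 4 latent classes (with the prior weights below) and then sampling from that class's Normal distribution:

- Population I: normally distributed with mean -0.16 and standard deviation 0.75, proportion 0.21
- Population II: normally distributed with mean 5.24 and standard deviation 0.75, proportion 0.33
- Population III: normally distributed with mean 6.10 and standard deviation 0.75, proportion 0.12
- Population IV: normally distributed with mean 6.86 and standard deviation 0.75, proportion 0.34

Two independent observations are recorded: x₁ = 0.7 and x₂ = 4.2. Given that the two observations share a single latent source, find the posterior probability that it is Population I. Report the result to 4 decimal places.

The responsibility of component k is π_k f_k(x) divided by Σ_j π_j f_j(x).
Since both observations come from the same component, the likelihood for component k is f_k(x₁)·f_k(x₂).
  p_I = [0.275635] × [2.44001e-08] = 6.72551e-09
  p_II = [5.8743e-09] × [0.20338] = 1.19472e-09
  p_III = [2.94399e-12] × [0.0214905] = 6.32677e-14
  p_IV = [1.19494e-15] × [0.00098716] = 1.1796e-18
Multiply by the mixture weights:
  π_I·p_I = 0.21 × 6.72551e-09 = 1.41236e-09
  π_II·p_II = 0.33 × 1.19472e-09 = 3.94256e-10
  π_III·p_III = 0.12 × 6.32677e-14 = 7.59212e-15
  π_IV·p_IV = 0.34 × 1.1796e-18 = 4.01064e-19
Normaliser: 1.41236e-09 + 3.94256e-10 + 7.59212e-15 + 4.01064e-19 = 1.80662e-09
So the posterior for Population I is 1.41236e-09 / 1.80662e-09 ≈ 0.7818.

0.7818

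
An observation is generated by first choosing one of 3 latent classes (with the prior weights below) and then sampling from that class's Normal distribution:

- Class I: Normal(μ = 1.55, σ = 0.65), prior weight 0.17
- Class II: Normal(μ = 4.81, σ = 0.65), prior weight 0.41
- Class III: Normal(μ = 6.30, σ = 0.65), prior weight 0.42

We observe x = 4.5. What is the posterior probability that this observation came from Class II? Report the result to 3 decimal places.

0.976

The responsibility of component k is π_k f_k(x) divided by Σ_j π_j f_j(x).
Component likelihoods at x = 4.5:
  L_I = 2.0667e-05
  L_II = 0.547779
  L_III = 0.013267
Weight by the priors:
  π_I·L_I = 0.17 × 2.0667e-05 = 3.51339e-06
  π_II·L_II = 0.41 × 0.547779 = 0.224589
  π_III·L_III = 0.42 × 0.013267 = 0.00557214
Denominator: 3.51339e-06 + 0.224589 + 0.00557214 = 0.230165
So the posterior for Class II is 0.224589 / 0.230165 ≈ 0.976.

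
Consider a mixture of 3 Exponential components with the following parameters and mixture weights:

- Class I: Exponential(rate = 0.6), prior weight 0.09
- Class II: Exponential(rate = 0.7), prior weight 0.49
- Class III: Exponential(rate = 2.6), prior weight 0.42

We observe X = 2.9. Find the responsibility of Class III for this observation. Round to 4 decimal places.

P(component k | x) = π_k·f_k(x) / marginal(x), where marginal(x) = Σ_j π_j·f_j(x).
Evaluate each component's likelihood at the observed value:
  L_I = 0.6·e^(−0.6·2.9) = 0.6·e^(−1.7400) = 0.105312
  L_II = 0.7·e^(−0.7·2.9) = 0.7·e^(−2.0300) = 0.0919349
  L_III = 2.6·e^(−2.6·2.9) = 2.6·e^(−7.5400) = 0.00138163
Unnormalised posteriors:
  π_I·L_I = 0.09 × 0.105312 = 0.0094781
  π_II·L_II = 0.49 × 0.0919349 = 0.0450481
  π_III·L_III = 0.42 × 0.00138163 = 0.000580286
Sum: 0.0094781 + 0.0450481 + 0.000580286 = 0.0551065
Responsibility of Class III: 0.000580286 / 0.0551065 ≈ 0.0105

0.0105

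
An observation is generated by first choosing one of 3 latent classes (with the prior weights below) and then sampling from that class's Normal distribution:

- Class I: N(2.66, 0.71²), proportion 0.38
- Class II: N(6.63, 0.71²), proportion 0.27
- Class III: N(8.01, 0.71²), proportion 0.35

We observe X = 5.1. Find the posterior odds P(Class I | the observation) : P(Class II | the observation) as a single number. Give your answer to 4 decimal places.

Since P(k|x) ∝ π_k f_k(x), the posterior odds are π_i f_i(x) / (π_j f_j(x)).
Normal densities:
  f_I = (1/(0.71·√(2π)))·exp(−(5.1−2.66)²/(2·0.71²)) = 0.561891·exp(-5.90518) = 0.00153132
  f_II = (1/(0.71·√(2π)))·exp(−(5.1−6.63)²/(2·0.71²)) = 0.561891·exp(-2.32186) = 0.0551163
  f_III = (1/(0.71·√(2π)))·exp(−(5.1−8.01)²/(2·0.71²)) = 0.561891·exp(-8.39923) = 0.000126449
Posterior odds = (π_I·f_I) / (π_II·f_II) = (0.38·0.00153132) / (0.27·0.0551163) = 0.000581901 / 0.0148814 ≈ 0.0391

0.0391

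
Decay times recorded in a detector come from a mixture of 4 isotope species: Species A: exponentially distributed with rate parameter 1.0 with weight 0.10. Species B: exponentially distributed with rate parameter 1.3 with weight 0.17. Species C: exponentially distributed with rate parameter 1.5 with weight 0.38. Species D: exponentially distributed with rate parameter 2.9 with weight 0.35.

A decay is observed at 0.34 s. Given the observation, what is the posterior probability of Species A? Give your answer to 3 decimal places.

The responsibility of component k is π_k f_k(x) divided by Σ_j π_j f_j(x).
Evaluate each component's likelihood at the observed value:
  p_A = 1.0·e^(−1.0·0.34) = 1.0·e^(−0.3400) = 0.71177
  p_B = 1.3·e^(−1.3·0.34) = 1.3·e^(−0.4420) = 0.835575
  p_C = 1.5·e^(−1.5·0.34) = 1.5·e^(−0.5100) = 0.900743
  p_D = 2.9·e^(−2.9·0.34) = 2.9·e^(−0.9860) = 1.08189
Multiply by the mixture weights:
  π_A·p_A = 0.10 × 0.71177 = 0.071177
  π_B·p_B = 0.17 × 0.835575 = 0.142048
  π_C·p_C = 0.38 × 0.900743 = 0.342282
  π_D·p_D = 0.35 × 1.08189 = 0.378662
Marginal: 0.071177 + 0.142048 + 0.342282 + 0.378662 = 0.934169
So the posterior for Species A is 0.071177 / 0.934169 ≈ 0.076.

0.076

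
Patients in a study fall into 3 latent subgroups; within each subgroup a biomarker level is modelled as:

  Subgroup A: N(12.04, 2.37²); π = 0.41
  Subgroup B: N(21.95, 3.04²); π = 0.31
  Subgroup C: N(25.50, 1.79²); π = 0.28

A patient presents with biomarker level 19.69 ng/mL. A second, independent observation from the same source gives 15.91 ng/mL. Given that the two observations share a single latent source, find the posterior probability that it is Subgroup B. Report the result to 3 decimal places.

0.971

Apply Bayes' rule: the posterior for each component is proportional to its prior times its likelihood at x.
Since both observations come from the same component, the likelihood for component k is f_k(x₁)·f_k(x₂).
  L_A = [0.000919822] × [0.0443773] = 4.08192e-05
  L_B = [0.0995462] × [0.0182322] = 0.00181494
  L_C = [0.00114908] × [1.30384e-07] = 1.49821e-10
Multiply by the mixture weights:
  P(Z=A)·L_A = 0.41 × 4.08192e-05 = 1.67359e-05
  P(Z=B)·L_B = 0.31 × 0.00181494 = 0.000562633
  P(Z=C)·L_C = 0.28 × 1.49821e-10 = 4.195e-11
Marginal: 1.67359e-05 + 0.000562633 + 4.195e-11 = 0.000579369
So the posterior for Subgroup B is 0.000562633 / 0.000579369 ≈ 0.971.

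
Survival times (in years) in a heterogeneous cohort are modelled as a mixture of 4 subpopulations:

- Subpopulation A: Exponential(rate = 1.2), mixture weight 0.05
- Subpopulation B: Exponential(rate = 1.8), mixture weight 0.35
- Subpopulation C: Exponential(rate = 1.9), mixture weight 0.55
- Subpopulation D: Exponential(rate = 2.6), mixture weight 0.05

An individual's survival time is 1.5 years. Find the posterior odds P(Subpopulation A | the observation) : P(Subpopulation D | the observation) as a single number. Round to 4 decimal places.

Since P(k|x) ∝ π_k f_k(x), the posterior odds are π_i f_i(x) / (π_j f_j(x)).
Evaluate each component's likelihood at the observed value:
  f_A = 0.198359
  f_B = 0.12097
  f_C = 0.109904
  f_D = 0.052629
0.00991793 / 0.00263145 ≈ 3.7690

3.7690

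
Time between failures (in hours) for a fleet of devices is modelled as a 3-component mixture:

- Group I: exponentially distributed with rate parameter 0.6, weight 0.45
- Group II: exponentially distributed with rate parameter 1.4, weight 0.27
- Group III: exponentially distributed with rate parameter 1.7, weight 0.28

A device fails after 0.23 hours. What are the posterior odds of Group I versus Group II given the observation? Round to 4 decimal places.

Since P(k|x) ∝ π_k f_k(x), the posterior odds are π_i f_i(x) / (π_j f_j(x)).
Exponential densities:
  L_I = 0.522659
  L_II = 1.01458
  L_III = 1.14985
Odds = (0.45/0.27) × (0.522659/1.01458) = 1.66667 × 0.51515 ≈ 0.8586

0.8586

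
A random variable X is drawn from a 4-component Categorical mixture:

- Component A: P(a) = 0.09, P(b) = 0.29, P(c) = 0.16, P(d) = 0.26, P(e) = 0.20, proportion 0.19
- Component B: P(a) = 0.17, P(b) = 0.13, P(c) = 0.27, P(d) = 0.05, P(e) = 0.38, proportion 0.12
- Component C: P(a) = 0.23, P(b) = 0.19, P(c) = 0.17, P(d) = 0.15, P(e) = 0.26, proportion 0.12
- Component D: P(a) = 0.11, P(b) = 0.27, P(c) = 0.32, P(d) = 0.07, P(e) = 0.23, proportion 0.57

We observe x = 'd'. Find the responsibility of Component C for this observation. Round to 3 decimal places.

The responsibility of component k is π_k f_k(x) divided by Σ_j π_j f_j(x).
Evaluate each component's likelihood at the observed value:
  L_A = 0.26
  L_B = 0.05
  L_C = 0.15
  L_D = 0.07
Weight by the priors:
  π_A·L_A = 0.19 × 0.26 = 0.0494
  π_B·L_B = 0.12 × 0.05 = 0.006
  π_C·L_C = 0.12 × 0.15 = 0.018
  π_D·L_D = 0.57 × 0.07 = 0.0399
Denominator: 0.0494 + 0.006 + 0.018 + 0.0399 = 0.1133
So the posterior for Component C is 0.018 / 0.1133 ≈ 0.159.

0.159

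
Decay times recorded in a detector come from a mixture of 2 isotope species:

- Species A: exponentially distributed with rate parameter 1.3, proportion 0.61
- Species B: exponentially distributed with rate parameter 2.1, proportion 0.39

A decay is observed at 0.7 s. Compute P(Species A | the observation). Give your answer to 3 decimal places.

The responsibility of component k is π_k f_k(x) divided by Σ_j π_j f_j(x).
Component likelihoods at x = 0.7 s:
  f_A = 0.523281
  f_B = 0.482844
Multiply by the mixture weights:
  π_A·f_A = 0.61 × 0.523281 = 0.319202
  π_B·f_B = 0.39 × 0.482844 = 0.188309
Marginal: 0.319202 + 0.188309 = 0.507511
P(Species A | the observation) = 0.319202 / 0.507511 ≈ 0.629

0.629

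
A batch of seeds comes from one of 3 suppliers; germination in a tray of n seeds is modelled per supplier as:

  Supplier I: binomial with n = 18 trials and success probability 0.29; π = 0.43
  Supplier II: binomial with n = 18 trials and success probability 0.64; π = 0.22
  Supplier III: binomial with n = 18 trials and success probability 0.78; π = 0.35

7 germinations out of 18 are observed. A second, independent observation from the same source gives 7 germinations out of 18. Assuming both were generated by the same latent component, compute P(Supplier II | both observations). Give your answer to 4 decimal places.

0.0107

Posterior ∝ prior × likelihood, so P(k | x) ∝ P(Z=k) f_k(x); normalise over all components.
Since both observations come from the same component, the likelihood for component k is f_k(x₁)·f_k(x₂).
  L_I = [C(18,7)·0.29^7·0.71^11 = 31824·0.000172499·0.0231122 = 0.126877] × [0.126877] = 0.0160977
  L_II = [C(18,7)·0.64^7·0.36^11 = 31824·0.0439805·1.31622e-05 = 0.0184222] × [0.0184222] = 0.000339378
  L_III = [C(18,7)·0.78^7·0.22^11 = 31824·0.175656·5.84318e-08 = 0.000326638] × [0.000326638] = 1.06692e-07
Multiply by the mixture weights:
  P(Z=I)·L_I = 0.43 × 0.0160977 = 0.00692203
  P(Z=II)·L_II = 0.22 × 0.000339378 = 7.46632e-05
  P(Z=III)·L_III = 0.35 × 1.06692e-07 = 3.73423e-08
Sum: 0.00692203 + 7.46632e-05 + 3.73423e-08 = 0.00699673
P(Supplier II | data) ≈ 0.0107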